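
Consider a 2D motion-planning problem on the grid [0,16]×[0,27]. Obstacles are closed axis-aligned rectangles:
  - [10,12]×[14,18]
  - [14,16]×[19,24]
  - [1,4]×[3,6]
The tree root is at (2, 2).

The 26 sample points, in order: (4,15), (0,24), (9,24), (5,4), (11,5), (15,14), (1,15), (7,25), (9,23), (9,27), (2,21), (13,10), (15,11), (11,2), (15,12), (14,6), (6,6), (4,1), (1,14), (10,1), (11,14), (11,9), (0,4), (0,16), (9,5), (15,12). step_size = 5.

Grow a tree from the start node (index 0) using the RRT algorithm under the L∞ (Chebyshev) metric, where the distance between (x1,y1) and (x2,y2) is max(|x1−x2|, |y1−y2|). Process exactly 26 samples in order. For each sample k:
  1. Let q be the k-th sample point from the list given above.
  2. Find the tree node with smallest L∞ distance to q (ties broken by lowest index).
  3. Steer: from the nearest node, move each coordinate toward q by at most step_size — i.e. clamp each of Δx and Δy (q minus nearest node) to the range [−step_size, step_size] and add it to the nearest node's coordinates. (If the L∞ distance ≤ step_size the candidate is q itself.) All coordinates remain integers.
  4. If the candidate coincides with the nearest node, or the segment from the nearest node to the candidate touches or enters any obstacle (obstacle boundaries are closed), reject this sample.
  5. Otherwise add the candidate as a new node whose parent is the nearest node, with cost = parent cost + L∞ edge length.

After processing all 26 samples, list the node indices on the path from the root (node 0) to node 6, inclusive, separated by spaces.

Path: 0 1 6

1. q=(4,15) nearest=0 d=13 new=(4,7) → blocked by [1,4]×[3,6], reject
2. q=(0,24) nearest=0 d=22 new=(0,7) → blocked by [1,4]×[3,6], reject
3. q=(9,24) nearest=0 d=22 new=(7,7) → blocked by [1,4]×[3,6], reject
4. q=(5,4) nearest=0 d=3 new=(5,4) → blocked by [1,4]×[3,6], reject
5. q=(11,5) nearest=0 d=9 new=(7,5) → blocked by [1,4]×[3,6], reject
6. q=(15,14) nearest=0 d=13 new=(7,7) → blocked by [1,4]×[3,6], reject
7. q=(1,15) nearest=0 d=13 new=(1,7) → blocked by [1,4]×[3,6], reject
8. q=(7,25) nearest=0 d=23 new=(7,7) → blocked by [1,4]×[3,6], reject
9. q=(9,23) nearest=0 d=21 new=(7,7) → blocked by [1,4]×[3,6], reject
10. q=(9,27) nearest=0 d=25 new=(7,7) → blocked by [1,4]×[3,6], reject
11. q=(2,21) nearest=0 d=19 new=(2,7) → blocked by [1,4]×[3,6], reject
12. q=(13,10) nearest=0 d=11 new=(7,7) → blocked by [1,4]×[3,6], reject
13. q=(15,11) nearest=0 d=13 new=(7,7) → blocked by [1,4]×[3,6], reject
14. q=(11,2) nearest=0 d=9 new=(7,2) → add node 1 parent=0 cost=5
15. q=(15,12) nearest=1 d=10 new=(12,7) → add node 2 parent=1 cost=10
16. q=(14,6) nearest=2 d=2 new=(14,6) → add node 3 parent=2 cost=12
17. q=(6,6) nearest=0 d=4 new=(6,6) → blocked by [1,4]×[3,6], reject
18. q=(4,1) nearest=0 d=2 new=(4,1) → add node 4 parent=0 cost=2
19. q=(1,14) nearest=2 d=11 new=(7,12) → add node 5 parent=2 cost=15
20. q=(10,1) nearest=1 d=3 new=(10,1) → add node 6 parent=1 cost=8
21. q=(11,14) nearest=5 d=4 new=(11,14) → blocked by [10,12]×[14,18], reject
22. q=(11,9) nearest=2 d=2 new=(11,9) → add node 7 parent=2 cost=12
23. q=(0,4) nearest=0 d=2 new=(0,4) → blocked by [1,4]×[3,6], reject
24. q=(0,16) nearest=5 d=7 new=(2,16) → add node 8 parent=5 cost=20
25. q=(9,5) nearest=1 d=3 new=(9,5) → add node 9 parent=1 cost=8
26. q=(15,12) nearest=7 d=4 new=(15,12) → add node 10 parent=7 cost=16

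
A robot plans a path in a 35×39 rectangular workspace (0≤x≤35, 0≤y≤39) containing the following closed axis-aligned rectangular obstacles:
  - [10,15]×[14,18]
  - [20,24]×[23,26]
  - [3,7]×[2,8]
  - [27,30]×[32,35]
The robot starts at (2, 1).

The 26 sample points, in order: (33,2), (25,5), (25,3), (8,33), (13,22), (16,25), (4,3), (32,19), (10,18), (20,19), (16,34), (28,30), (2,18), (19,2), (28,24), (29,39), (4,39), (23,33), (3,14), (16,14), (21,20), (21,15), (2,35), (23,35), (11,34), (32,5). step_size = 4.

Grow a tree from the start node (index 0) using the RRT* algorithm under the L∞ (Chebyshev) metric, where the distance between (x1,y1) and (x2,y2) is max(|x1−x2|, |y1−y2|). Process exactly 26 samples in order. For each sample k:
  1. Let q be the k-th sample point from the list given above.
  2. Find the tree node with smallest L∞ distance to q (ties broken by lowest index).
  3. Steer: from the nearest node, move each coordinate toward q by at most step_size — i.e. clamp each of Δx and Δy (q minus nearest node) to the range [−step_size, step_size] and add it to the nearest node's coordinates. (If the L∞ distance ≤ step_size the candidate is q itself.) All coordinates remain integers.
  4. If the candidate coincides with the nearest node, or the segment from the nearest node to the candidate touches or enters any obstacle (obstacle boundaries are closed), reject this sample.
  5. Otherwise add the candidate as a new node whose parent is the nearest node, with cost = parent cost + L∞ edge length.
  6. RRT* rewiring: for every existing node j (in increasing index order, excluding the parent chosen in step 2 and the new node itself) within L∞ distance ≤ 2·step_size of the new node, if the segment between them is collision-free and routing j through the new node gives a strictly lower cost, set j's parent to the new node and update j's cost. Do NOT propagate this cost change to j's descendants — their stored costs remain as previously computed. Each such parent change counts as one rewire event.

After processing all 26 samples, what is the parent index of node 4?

1. q=(33,2) nearest=0 d=31 new=(6,2) → blocked by [3,7]×[2,8], reject
2. q=(25,5) nearest=0 d=23 new=(6,5) → blocked by [3,7]×[2,8], reject
3. q=(25,3) nearest=0 d=23 new=(6,3) → blocked by [3,7]×[2,8], reject
4. q=(8,33) nearest=0 d=32 new=(6,5) → blocked by [3,7]×[2,8], reject
5. q=(13,22) nearest=0 d=21 new=(6,5) → blocked by [3,7]×[2,8], reject
6. q=(16,25) nearest=0 d=24 new=(6,5) → blocked by [3,7]×[2,8], reject
7. q=(4,3) nearest=0 d=2 new=(4,3) → blocked by [3,7]×[2,8], reject
8. q=(32,19) nearest=0 d=30 new=(6,5) → blocked by [3,7]×[2,8], reject
9. q=(10,18) nearest=0 d=17 new=(6,5) → blocked by [3,7]×[2,8], reject
10. q=(20,19) nearest=0 d=18 new=(6,5) → blocked by [3,7]×[2,8], reject
11. q=(16,34) nearest=0 d=33 new=(6,5) → blocked by [3,7]×[2,8], reject
12. q=(28,30) nearest=0 d=29 new=(6,5) → blocked by [3,7]×[2,8], reject
13. q=(2,18) nearest=0 d=17 new=(2,5) → add node 1 parent=0 cost=4
14. q=(19,2) nearest=0 d=17 new=(6,2) → blocked by [3,7]×[2,8], reject
15. q=(28,24) nearest=0 d=26 new=(6,5) → blocked by [3,7]×[2,8], reject
16. q=(29,39) nearest=1 d=34 new=(6,9) → blocked by [3,7]×[2,8], reject
17. q=(4,39) nearest=1 d=34 new=(4,9) → blocked by [3,7]×[2,8], reject
18. q=(23,33) nearest=1 d=28 new=(6,9) → blocked by [3,7]×[2,8], reject
19. q=(3,14) nearest=1 d=9 new=(3,9) → add node 2 parent=1 cost=8
20. q=(16,14) nearest=2 d=13 new=(7,13) → add node 3 parent=2 cost=12
21. q=(21,20) nearest=3 d=14 new=(11,17) → blocked by [10,15]×[14,18], reject
22. q=(21,15) nearest=3 d=14 new=(11,15) → blocked by [10,15]×[14,18], reject
23. q=(2,35) nearest=3 d=22 new=(3,17) → add node 4 parent=3 cost=16
24. q=(23,35) nearest=4 d=20 new=(7,21) → add node 5 parent=4 cost=20
25. q=(11,34) nearest=5 d=13 new=(11,25) → add node 6 parent=5 cost=24
26. q=(32,5) nearest=6 d=21 new=(15,21) → add node 7 parent=6 cost=28

Parent of node 4: 3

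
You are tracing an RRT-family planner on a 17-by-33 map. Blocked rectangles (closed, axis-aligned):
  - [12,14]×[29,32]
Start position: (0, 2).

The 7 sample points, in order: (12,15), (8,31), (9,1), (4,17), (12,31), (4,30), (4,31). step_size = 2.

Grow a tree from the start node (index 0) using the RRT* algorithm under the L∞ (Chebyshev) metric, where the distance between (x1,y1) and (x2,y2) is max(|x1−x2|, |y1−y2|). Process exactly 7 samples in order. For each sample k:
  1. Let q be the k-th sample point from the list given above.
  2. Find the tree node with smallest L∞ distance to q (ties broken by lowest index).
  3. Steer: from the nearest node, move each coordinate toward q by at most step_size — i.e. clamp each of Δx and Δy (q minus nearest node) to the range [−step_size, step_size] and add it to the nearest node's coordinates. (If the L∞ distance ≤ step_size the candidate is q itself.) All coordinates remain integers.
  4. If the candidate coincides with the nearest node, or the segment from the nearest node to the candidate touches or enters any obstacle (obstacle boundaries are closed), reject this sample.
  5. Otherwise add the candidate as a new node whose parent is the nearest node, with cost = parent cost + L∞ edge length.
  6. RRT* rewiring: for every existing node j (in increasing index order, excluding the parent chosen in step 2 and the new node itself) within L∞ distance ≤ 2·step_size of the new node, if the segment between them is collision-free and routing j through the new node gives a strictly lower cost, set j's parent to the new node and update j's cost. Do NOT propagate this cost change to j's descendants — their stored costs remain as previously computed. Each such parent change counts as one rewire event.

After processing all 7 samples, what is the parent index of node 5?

Parent of node 5: 4

1. q=(12,15) nearest=0 d=13 new=(2,4) → add node 1 parent=0 cost=2
2. q=(8,31) nearest=1 d=27 new=(4,6) → add node 2 parent=1 cost=4
3. q=(9,1) nearest=2 d=5 new=(6,4) → add node 3 parent=2 cost=6
4. q=(4,17) nearest=2 d=11 new=(4,8) → add node 4 parent=2 cost=6
5. q=(12,31) nearest=4 d=23 new=(6,10) → add node 5 parent=4 cost=8
6. q=(4,30) nearest=5 d=20 new=(4,12) → add node 6 parent=5 cost=10
7. q=(4,31) nearest=6 d=19 new=(4,14) → add node 7 parent=6 cost=12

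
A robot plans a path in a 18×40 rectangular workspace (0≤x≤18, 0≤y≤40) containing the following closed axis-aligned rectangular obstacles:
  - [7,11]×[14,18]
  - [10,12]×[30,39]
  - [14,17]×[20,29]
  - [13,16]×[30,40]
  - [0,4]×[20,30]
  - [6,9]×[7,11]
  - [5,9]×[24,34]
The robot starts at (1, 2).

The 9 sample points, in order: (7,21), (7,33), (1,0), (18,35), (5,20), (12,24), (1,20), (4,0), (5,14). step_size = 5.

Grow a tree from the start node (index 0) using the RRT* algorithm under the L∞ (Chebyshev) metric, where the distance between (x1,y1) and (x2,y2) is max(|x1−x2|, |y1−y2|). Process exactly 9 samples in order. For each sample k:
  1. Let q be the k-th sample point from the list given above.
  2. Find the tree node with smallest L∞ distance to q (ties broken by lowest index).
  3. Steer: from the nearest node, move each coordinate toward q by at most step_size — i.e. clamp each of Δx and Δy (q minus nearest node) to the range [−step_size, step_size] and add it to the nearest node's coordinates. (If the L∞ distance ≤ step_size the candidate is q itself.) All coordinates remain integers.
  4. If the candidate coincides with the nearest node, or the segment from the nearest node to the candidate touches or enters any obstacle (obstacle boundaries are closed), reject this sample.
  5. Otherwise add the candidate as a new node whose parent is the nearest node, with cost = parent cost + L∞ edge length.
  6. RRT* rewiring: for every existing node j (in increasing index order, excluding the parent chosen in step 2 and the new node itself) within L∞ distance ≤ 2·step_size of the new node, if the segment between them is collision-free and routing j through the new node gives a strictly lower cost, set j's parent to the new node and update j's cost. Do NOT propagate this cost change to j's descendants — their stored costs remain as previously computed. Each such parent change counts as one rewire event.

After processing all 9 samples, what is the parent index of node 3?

Parent of node 3: 2

1. q=(7,21) nearest=0 d=19 new=(6,7) → blocked by [6,9]×[7,11], reject
2. q=(7,33) nearest=0 d=31 new=(6,7) → blocked by [6,9]×[7,11], reject
3. q=(1,0) nearest=0 d=2 new=(1,0) → add node 1 parent=0 cost=2
4. q=(18,35) nearest=0 d=33 new=(6,7) → blocked by [6,9]×[7,11], reject
5. q=(5,20) nearest=0 d=18 new=(5,7) → add node 2 parent=0 cost=5
6. q=(12,24) nearest=2 d=17 new=(10,12) → blocked by [6,9]×[7,11], reject
7. q=(1,20) nearest=2 d=13 new=(1,12) → add node 3 parent=2 cost=10
8. q=(4,0) nearest=0 d=3 new=(4,0) → add node 4 parent=0 cost=3
9. q=(5,14) nearest=3 d=4 new=(5,14) → add node 5 parent=3 cost=14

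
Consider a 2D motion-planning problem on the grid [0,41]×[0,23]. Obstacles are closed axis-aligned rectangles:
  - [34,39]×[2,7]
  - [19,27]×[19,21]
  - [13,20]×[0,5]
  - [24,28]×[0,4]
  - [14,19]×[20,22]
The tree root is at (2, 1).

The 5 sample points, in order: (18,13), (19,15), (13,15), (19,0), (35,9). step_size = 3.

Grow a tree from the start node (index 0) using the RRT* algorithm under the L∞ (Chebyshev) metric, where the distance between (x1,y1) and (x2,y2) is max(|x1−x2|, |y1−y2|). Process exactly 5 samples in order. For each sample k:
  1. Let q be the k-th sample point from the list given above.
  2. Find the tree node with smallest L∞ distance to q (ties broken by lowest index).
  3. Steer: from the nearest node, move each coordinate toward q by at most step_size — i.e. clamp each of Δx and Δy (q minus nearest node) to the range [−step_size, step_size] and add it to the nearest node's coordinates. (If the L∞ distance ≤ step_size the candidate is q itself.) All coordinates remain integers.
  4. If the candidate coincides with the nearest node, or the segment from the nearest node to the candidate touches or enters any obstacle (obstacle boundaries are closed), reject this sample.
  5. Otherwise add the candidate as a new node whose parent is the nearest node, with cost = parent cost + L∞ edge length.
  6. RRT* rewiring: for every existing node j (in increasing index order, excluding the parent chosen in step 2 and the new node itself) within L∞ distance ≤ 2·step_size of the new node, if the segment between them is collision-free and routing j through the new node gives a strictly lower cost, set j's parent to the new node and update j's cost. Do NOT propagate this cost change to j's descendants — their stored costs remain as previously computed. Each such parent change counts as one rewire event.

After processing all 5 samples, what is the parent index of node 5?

Parent of node 5: 4

1. q=(18,13) nearest=0 d=16 new=(5,4) → add node 1 parent=0 cost=3
2. q=(19,15) nearest=1 d=14 new=(8,7) → add node 2 parent=1 cost=6
3. q=(13,15) nearest=2 d=8 new=(11,10) → add node 3 parent=2 cost=9
4. q=(19,0) nearest=3 d=10 new=(14,7) → add node 4 parent=3 cost=12
5. q=(35,9) nearest=4 d=21 new=(17,9) → add node 5 parent=4 cost=15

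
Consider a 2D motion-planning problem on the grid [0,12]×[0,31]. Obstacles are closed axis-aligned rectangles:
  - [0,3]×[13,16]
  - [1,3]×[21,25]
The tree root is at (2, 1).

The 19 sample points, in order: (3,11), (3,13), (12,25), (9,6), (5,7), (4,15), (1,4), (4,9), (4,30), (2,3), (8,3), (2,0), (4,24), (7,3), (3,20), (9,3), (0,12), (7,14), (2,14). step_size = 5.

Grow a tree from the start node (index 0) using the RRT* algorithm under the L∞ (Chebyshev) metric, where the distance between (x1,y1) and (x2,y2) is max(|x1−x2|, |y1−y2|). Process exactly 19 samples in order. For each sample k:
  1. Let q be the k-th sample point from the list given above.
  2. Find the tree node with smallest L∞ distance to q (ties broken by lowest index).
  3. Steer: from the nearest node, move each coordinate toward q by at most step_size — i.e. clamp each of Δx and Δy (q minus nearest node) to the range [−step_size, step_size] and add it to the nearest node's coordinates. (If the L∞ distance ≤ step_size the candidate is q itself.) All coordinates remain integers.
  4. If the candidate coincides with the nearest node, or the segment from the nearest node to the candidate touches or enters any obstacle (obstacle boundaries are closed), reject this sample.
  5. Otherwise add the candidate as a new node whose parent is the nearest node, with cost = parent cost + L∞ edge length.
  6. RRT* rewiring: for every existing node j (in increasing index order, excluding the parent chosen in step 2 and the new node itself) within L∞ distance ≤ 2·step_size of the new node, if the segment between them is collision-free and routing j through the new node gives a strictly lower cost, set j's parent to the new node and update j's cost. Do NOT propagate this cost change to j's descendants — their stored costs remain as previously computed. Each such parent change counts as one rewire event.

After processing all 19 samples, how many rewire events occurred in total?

Rewire events: 5

1. q=(3,11) nearest=0 d=10 new=(3,6) → add node 1 parent=0 cost=5
2. q=(3,13) nearest=1 d=7 new=(3,11) → add node 2 parent=1 cost=10
3. q=(12,25) nearest=2 d=14 new=(8,16) → add node 3 parent=2 cost=15
4. q=(9,6) nearest=1 d=6 new=(8,6) → add node 4 parent=1 cost=10
5. q=(5,7) nearest=1 d=2 new=(5,7) → add node 5 parent=1 cost=7
6. q=(4,15) nearest=2 d=4 new=(4,15) → add node 6 parent=2 cost=14
7. q=(1,4) nearest=1 d=2 new=(1,4) → add node 7 parent=1 cost=7
8. q=(4,9) nearest=2 d=2 new=(4,9) → add node 8 parent=2 cost=12
9. q=(4,30) nearest=3 d=14 new=(4,21) → add node 9 parent=3 cost=20
10. q=(2,3) nearest=7 d=1 new=(2,3) → add node 10 parent=7 cost=8
11. q=(8,3) nearest=4 d=3 new=(8,3) → add node 11 parent=4 cost=13
12. q=(2,0) nearest=0 d=1 new=(2,0) → add node 12 parent=0 cost=1; rewire 4→12 (7<10); rewire 7→12 (5<7); rewire 8→12 (10<12); rewire 10→12 (4<8); rewire 11→12 (7<13)
13. q=(4,24) nearest=9 d=3 new=(4,24) → add node 13 parent=9 cost=23
14. q=(7,3) nearest=11 d=1 new=(7,3) → add node 14 parent=11 cost=8
15. q=(3,20) nearest=9 d=1 new=(3,20) → add node 15 parent=9 cost=21
16. q=(9,3) nearest=11 d=1 new=(9,3) → add node 16 parent=11 cost=8
17. q=(0,12) nearest=2 d=3 new=(0,12) → add node 17 parent=2 cost=13
18. q=(7,14) nearest=3 d=2 new=(7,14) → add node 18 parent=3 cost=17
19. q=(2,14) nearest=6 d=2 new=(2,14) → blocked by [0,3]×[13,16], reject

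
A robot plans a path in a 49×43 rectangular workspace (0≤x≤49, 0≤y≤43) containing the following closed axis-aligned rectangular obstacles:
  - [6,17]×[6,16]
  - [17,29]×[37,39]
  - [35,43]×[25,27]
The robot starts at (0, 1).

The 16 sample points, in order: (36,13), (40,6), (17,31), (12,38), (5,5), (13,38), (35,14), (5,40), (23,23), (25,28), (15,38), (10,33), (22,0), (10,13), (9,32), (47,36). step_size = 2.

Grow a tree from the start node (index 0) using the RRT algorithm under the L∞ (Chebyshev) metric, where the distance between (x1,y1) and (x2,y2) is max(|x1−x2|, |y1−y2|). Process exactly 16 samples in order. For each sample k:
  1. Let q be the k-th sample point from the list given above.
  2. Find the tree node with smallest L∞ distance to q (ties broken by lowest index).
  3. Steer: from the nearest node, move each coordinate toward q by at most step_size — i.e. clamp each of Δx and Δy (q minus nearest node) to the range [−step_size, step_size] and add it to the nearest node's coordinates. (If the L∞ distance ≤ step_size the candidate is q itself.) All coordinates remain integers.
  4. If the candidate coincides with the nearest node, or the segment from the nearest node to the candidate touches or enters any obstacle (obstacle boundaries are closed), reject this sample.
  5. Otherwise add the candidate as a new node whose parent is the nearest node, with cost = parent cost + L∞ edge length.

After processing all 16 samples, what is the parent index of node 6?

1. q=(36,13) nearest=0 d=36 new=(2,3) → add node 1 parent=0 cost=2
2. q=(40,6) nearest=1 d=38 new=(4,5) → add node 2 parent=1 cost=4
3. q=(17,31) nearest=2 d=26 new=(6,7) → blocked by [6,17]×[6,16], reject
4. q=(12,38) nearest=2 d=33 new=(6,7) → blocked by [6,17]×[6,16], reject
5. q=(5,5) nearest=2 d=1 new=(5,5) → add node 3 parent=2 cost=5
6. q=(13,38) nearest=2 d=33 new=(6,7) → blocked by [6,17]×[6,16], reject
7. q=(35,14) nearest=3 d=30 new=(7,7) → blocked by [6,17]×[6,16], reject
8. q=(5,40) nearest=2 d=35 new=(5,7) → add node 4 parent=2 cost=6
9. q=(23,23) nearest=3 d=18 new=(7,7) → blocked by [6,17]×[6,16], reject
10. q=(25,28) nearest=4 d=21 new=(7,9) → blocked by [6,17]×[6,16], reject
11. q=(15,38) nearest=4 d=31 new=(7,9) → blocked by [6,17]×[6,16], reject
12. q=(10,33) nearest=4 d=26 new=(7,9) → blocked by [6,17]×[6,16], reject
13. q=(22,0) nearest=3 d=17 new=(7,3) → add node 5 parent=3 cost=7
14. q=(10,13) nearest=4 d=6 new=(7,9) → blocked by [6,17]×[6,16], reject
15. q=(9,32) nearest=4 d=25 new=(7,9) → blocked by [6,17]×[6,16], reject
16. q=(47,36) nearest=5 d=40 new=(9,5) → add node 6 parent=5 cost=9

Parent of node 6: 5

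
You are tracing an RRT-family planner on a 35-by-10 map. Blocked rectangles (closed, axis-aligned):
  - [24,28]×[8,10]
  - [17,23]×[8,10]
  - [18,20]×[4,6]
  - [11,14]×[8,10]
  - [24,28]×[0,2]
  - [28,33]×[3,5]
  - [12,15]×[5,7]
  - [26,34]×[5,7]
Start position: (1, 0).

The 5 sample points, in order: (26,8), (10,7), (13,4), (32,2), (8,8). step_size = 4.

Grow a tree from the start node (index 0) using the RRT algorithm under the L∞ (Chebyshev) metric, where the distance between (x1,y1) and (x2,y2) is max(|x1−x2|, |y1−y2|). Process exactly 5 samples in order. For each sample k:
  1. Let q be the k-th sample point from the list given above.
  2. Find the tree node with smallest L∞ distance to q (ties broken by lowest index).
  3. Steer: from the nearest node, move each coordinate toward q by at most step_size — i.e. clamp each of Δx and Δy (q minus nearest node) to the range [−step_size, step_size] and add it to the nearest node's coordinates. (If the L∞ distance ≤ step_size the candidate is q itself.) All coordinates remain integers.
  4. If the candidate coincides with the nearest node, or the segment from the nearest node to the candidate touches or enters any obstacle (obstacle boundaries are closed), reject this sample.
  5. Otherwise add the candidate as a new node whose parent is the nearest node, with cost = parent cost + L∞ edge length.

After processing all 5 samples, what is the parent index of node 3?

Parent of node 3: 2

1. q=(26,8) nearest=0 d=25 new=(5,4) → add node 1 parent=0 cost=4
2. q=(10,7) nearest=1 d=5 new=(9,7) → add node 2 parent=1 cost=8
3. q=(13,4) nearest=2 d=4 new=(13,4) → add node 3 parent=2 cost=12
4. q=(32,2) nearest=3 d=19 new=(17,2) → add node 4 parent=3 cost=16
5. q=(8,8) nearest=2 d=1 new=(8,8) → add node 5 parent=2 cost=9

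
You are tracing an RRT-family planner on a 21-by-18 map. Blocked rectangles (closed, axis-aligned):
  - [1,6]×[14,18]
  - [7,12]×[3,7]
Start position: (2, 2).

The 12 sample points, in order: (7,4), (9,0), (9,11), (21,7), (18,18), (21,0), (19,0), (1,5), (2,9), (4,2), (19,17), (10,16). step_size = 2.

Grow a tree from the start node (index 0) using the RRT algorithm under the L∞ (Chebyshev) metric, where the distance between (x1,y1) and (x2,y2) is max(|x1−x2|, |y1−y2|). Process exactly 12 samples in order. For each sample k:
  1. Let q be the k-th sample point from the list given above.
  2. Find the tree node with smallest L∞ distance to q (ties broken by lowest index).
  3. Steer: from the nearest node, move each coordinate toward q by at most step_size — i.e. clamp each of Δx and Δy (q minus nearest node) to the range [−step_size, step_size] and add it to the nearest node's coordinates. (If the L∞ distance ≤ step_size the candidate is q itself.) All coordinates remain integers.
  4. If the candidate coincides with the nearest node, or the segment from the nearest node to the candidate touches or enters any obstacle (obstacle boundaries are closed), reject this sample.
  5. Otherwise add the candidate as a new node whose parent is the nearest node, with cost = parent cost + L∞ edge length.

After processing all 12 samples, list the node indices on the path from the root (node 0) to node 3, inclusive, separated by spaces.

Path: 0 1 3

1. q=(7,4) nearest=0 d=5 new=(4,4) → add node 1 parent=0 cost=2
2. q=(9,0) nearest=1 d=5 new=(6,2) → add node 2 parent=1 cost=4
3. q=(9,11) nearest=1 d=7 new=(6,6) → add node 3 parent=1 cost=4
4. q=(21,7) nearest=2 d=15 new=(8,4) → blocked by [7,12]×[3,7], reject
5. q=(18,18) nearest=3 d=12 new=(8,8) → blocked by [7,12]×[3,7], reject
6. q=(21,0) nearest=2 d=15 new=(8,0) → add node 4 parent=2 cost=6
7. q=(19,0) nearest=4 d=11 new=(10,0) → add node 5 parent=4 cost=8
8. q=(1,5) nearest=0 d=3 new=(1,4) → add node 6 parent=0 cost=2
9. q=(2,9) nearest=3 d=4 new=(4,8) → add node 7 parent=3 cost=6
10. q=(4,2) nearest=0 d=2 new=(4,2) → add node 8 parent=0 cost=2
11. q=(19,17) nearest=3 d=13 new=(8,8) → blocked by [7,12]×[3,7], reject
12. q=(10,16) nearest=7 d=8 new=(6,10) → add node 9 parent=7 cost=8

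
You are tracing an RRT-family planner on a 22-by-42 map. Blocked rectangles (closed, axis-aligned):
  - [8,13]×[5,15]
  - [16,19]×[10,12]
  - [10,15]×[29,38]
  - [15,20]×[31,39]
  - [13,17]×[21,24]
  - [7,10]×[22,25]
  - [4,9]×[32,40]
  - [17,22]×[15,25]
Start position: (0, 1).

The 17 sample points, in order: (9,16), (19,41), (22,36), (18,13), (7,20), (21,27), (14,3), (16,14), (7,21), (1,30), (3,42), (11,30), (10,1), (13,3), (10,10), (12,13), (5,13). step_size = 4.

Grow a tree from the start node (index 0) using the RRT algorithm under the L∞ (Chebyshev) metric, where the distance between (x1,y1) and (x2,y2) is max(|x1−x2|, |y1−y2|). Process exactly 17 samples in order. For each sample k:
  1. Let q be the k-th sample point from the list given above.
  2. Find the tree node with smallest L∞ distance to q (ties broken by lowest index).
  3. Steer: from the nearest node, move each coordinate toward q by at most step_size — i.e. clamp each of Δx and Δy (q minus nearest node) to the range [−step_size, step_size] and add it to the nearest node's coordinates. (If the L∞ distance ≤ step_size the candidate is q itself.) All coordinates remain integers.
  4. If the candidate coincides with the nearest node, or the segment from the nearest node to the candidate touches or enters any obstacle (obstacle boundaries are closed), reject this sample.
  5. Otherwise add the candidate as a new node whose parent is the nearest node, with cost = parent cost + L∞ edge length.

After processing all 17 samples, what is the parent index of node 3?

Parent of node 3: 2

1. q=(9,16) nearest=0 d=15 new=(4,5) → add node 1 parent=0 cost=4
2. q=(19,41) nearest=1 d=36 new=(8,9) → blocked by [8,13]×[5,15], reject
3. q=(22,36) nearest=1 d=31 new=(8,9) → blocked by [8,13]×[5,15], reject
4. q=(18,13) nearest=1 d=14 new=(8,9) → blocked by [8,13]×[5,15], reject
5. q=(7,20) nearest=1 d=15 new=(7,9) → add node 2 parent=1 cost=8
6. q=(21,27) nearest=2 d=18 new=(11,13) → blocked by [8,13]×[5,15], reject
7. q=(14,3) nearest=2 d=7 new=(11,5) → blocked by [8,13]×[5,15], reject
8. q=(16,14) nearest=2 d=9 new=(11,13) → blocked by [8,13]×[5,15], reject
9. q=(7,21) nearest=2 d=12 new=(7,13) → add node 3 parent=2 cost=12
10. q=(1,30) nearest=3 d=17 new=(3,17) → add node 4 parent=3 cost=16
11. q=(3,42) nearest=4 d=25 new=(3,21) → add node 5 parent=4 cost=20
12. q=(11,30) nearest=5 d=9 new=(7,25) → blocked by [7,10]×[22,25], reject
13. q=(10,1) nearest=1 d=6 new=(8,1) → add node 6 parent=1 cost=8
14. q=(13,3) nearest=6 d=5 new=(12,3) → add node 7 parent=6 cost=12
15. q=(10,10) nearest=2 d=3 new=(10,10) → blocked by [8,13]×[5,15], reject
16. q=(12,13) nearest=2 d=5 new=(11,13) → blocked by [8,13]×[5,15], reject
17. q=(5,13) nearest=3 d=2 new=(5,13) → add node 8 parent=3 cost=14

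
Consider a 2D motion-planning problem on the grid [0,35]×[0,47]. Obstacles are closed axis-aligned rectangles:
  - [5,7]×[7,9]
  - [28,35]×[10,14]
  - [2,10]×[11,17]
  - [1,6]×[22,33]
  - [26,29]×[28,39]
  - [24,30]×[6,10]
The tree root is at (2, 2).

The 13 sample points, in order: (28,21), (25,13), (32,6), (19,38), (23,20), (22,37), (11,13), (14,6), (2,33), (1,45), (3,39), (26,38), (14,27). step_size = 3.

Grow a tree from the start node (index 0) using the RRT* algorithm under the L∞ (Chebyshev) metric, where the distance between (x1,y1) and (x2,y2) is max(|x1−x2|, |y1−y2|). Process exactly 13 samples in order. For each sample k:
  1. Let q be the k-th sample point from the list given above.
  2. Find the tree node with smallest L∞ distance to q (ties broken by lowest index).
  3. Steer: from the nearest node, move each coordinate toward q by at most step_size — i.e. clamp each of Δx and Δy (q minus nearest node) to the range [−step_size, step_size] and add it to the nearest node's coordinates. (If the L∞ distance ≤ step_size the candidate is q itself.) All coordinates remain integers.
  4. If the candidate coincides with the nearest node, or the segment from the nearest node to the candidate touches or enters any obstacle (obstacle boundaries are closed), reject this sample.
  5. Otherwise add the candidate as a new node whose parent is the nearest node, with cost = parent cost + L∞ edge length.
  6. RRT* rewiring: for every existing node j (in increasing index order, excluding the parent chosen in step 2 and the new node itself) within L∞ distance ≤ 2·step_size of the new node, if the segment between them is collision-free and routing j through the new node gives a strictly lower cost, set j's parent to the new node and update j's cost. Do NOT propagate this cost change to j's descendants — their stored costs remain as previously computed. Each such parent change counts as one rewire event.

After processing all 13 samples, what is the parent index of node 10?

Parent of node 10: 9

1. q=(28,21) nearest=0 d=26 new=(5,5) → add node 1 parent=0 cost=3
2. q=(25,13) nearest=1 d=20 new=(8,8) → blocked by [5,7]×[7,9], reject
3. q=(32,6) nearest=1 d=27 new=(8,6) → add node 2 parent=1 cost=6
4. q=(19,38) nearest=2 d=32 new=(11,9) → add node 3 parent=2 cost=9
5. q=(23,20) nearest=3 d=12 new=(14,12) → add node 4 parent=3 cost=12
6. q=(22,37) nearest=4 d=25 new=(17,15) → add node 5 parent=4 cost=15
7. q=(11,13) nearest=4 d=3 new=(11,13) → add node 6 parent=4 cost=15
8. q=(14,6) nearest=3 d=3 new=(14,6) → add node 7 parent=3 cost=12
9. q=(2,33) nearest=5 d=18 new=(14,18) → add node 8 parent=5 cost=18
10. q=(1,45) nearest=8 d=27 new=(11,21) → add node 9 parent=8 cost=21
11. q=(3,39) nearest=9 d=18 new=(8,24) → add node 10 parent=9 cost=24
12. q=(26,38) nearest=9 d=17 new=(14,24) → add node 11 parent=9 cost=24
13. q=(14,27) nearest=11 d=3 new=(14,27) → add node 12 parent=11 cost=27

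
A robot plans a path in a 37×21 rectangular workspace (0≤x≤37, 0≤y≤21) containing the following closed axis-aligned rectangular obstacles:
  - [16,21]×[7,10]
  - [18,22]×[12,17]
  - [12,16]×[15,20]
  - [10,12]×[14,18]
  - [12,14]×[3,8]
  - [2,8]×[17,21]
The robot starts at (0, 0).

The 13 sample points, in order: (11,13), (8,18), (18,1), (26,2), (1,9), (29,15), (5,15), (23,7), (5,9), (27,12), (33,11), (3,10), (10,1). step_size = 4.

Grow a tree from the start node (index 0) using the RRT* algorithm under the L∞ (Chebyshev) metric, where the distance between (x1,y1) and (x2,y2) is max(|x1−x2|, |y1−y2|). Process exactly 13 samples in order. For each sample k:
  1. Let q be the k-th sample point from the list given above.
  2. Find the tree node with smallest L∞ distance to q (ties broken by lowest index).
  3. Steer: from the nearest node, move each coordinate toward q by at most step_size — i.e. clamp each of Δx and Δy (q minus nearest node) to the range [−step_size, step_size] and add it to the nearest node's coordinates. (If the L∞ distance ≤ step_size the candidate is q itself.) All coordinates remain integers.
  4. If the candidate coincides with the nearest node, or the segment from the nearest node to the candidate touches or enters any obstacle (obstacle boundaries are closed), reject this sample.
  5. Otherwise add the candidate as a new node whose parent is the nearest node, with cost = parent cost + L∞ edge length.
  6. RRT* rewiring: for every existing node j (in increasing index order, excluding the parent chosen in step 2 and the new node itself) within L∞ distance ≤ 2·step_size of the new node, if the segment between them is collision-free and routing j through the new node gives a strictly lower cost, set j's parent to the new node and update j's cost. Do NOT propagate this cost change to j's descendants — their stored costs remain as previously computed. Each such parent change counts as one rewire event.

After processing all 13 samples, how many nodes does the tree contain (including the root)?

1. q=(11,13) nearest=0 d=13 new=(4,4) → add node 1 parent=0 cost=4
2. q=(8,18) nearest=1 d=14 new=(8,8) → add node 2 parent=1 cost=8
3. q=(18,1) nearest=2 d=10 new=(12,4) → blocked by [12,14]×[3,8], reject
4. q=(26,2) nearest=2 d=18 new=(12,4) → blocked by [12,14]×[3,8], reject
5. q=(1,9) nearest=1 d=5 new=(1,8) → add node 3 parent=1 cost=8
6. q=(29,15) nearest=2 d=21 new=(12,12) → add node 4 parent=2 cost=12
7. q=(5,15) nearest=2 d=7 new=(5,12) → add node 5 parent=2 cost=12
8. q=(23,7) nearest=4 d=11 new=(16,8) → blocked by [16,21]×[7,10], reject
9. q=(5,9) nearest=2 d=3 new=(5,9) → add node 6 parent=2 cost=11
10. q=(27,12) nearest=4 d=15 new=(16,12) → add node 7 parent=4 cost=16
11. q=(33,11) nearest=7 d=17 new=(20,11) → add node 8 parent=7 cost=20
12. q=(3,10) nearest=3 d=2 new=(3,10) → add node 9 parent=3 cost=10
13. q=(10,1) nearest=1 d=6 new=(8,1) → add node 10 parent=1 cost=8

Node count: 11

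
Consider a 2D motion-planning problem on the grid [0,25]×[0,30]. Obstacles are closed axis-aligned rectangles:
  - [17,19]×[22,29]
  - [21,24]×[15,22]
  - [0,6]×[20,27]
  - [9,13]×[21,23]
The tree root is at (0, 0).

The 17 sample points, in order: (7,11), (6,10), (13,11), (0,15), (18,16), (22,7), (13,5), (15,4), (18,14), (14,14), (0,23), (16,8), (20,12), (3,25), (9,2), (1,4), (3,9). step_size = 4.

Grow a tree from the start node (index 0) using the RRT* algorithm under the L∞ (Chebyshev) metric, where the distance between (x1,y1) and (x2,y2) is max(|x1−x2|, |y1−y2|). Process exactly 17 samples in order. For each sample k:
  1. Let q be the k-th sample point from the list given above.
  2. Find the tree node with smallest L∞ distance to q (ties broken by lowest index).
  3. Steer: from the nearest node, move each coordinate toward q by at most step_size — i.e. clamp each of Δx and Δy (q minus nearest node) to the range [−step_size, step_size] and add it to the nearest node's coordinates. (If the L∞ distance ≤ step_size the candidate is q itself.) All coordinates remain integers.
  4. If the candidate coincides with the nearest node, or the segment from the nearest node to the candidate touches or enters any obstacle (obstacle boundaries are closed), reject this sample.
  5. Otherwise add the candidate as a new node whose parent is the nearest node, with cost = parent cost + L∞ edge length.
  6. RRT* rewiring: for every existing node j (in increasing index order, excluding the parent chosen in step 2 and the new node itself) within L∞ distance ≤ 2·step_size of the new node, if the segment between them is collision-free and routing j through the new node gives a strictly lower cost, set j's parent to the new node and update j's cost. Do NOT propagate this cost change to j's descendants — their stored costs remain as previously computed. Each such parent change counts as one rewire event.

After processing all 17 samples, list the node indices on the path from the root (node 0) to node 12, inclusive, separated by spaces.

1. q=(7,11) nearest=0 d=11 new=(4,4) → add node 1 parent=0 cost=4
2. q=(6,10) nearest=1 d=6 new=(6,8) → add node 2 parent=1 cost=8
3. q=(13,11) nearest=2 d=7 new=(10,11) → add node 3 parent=2 cost=12
4. q=(0,15) nearest=2 d=7 new=(2,12) → add node 4 parent=2 cost=12
5. q=(18,16) nearest=3 d=8 new=(14,15) → add node 5 parent=3 cost=16
6. q=(22,7) nearest=5 d=8 new=(18,11) → add node 6 parent=5 cost=20
7. q=(13,5) nearest=3 d=6 new=(13,7) → add node 7 parent=3 cost=16
8. q=(15,4) nearest=7 d=3 new=(15,4) → add node 8 parent=7 cost=19
9. q=(18,14) nearest=6 d=3 new=(18,14) → add node 9 parent=6 cost=23
10. q=(14,14) nearest=5 d=1 new=(14,14) → add node 10 parent=5 cost=17; rewire 9→10 (21<23)
11. q=(0,23) nearest=4 d=11 new=(0,16) → add node 11 parent=4 cost=16
12. q=(16,8) nearest=6 d=3 new=(16,8) → add node 12 parent=6 cost=23
13. q=(20,12) nearest=6 d=2 new=(20,12) → add node 13 parent=6 cost=22
14. q=(3,25) nearest=11 d=9 new=(3,20) → blocked by [0,6]×[20,27], reject
15. q=(9,2) nearest=1 d=5 new=(8,2) → add node 14 parent=1 cost=8; rewire 7→14 (13<16); rewire 8→14 (15<19); rewire 12→14 (16<23)
16. q=(1,4) nearest=1 d=3 new=(1,4) → add node 15 parent=1 cost=7
17. q=(3,9) nearest=2 d=3 new=(3,9) → add node 16 parent=2 cost=11

Path: 0 1 14 12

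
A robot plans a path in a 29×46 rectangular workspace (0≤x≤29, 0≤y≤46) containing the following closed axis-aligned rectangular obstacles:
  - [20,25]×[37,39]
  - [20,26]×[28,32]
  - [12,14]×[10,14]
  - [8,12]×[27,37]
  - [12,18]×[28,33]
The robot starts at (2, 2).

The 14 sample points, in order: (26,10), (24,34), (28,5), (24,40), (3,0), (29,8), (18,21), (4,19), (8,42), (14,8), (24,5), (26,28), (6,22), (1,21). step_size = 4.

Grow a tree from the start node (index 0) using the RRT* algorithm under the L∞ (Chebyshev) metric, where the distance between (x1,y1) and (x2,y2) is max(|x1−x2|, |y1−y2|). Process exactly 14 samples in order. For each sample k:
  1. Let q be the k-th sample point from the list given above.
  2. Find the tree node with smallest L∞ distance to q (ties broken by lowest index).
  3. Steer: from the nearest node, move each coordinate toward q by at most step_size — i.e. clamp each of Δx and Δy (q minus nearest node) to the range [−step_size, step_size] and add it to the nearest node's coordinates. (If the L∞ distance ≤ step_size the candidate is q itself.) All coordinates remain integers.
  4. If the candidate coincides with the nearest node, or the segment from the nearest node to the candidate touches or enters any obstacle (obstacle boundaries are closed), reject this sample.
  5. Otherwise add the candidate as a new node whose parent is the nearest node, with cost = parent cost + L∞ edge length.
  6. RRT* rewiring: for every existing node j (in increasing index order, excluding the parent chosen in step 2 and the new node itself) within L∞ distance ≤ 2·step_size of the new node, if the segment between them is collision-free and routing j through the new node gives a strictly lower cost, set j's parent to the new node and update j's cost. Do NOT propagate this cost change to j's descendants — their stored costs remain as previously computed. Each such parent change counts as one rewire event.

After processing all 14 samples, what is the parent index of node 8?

Parent of node 8: 3

1. q=(26,10) nearest=0 d=24 new=(6,6) → add node 1 parent=0 cost=4
2. q=(24,34) nearest=1 d=28 new=(10,10) → add node 2 parent=1 cost=8
3. q=(28,5) nearest=2 d=18 new=(14,6) → add node 3 parent=2 cost=12
4. q=(24,40) nearest=2 d=30 new=(14,14) → blocked by [12,14]×[10,14], reject
5. q=(3,0) nearest=0 d=2 new=(3,0) → add node 4 parent=0 cost=2
6. q=(29,8) nearest=3 d=15 new=(18,8) → add node 5 parent=3 cost=16
7. q=(18,21) nearest=2 d=11 new=(14,14) → blocked by [12,14]×[10,14], reject
8. q=(4,19) nearest=2 d=9 new=(6,14) → add node 6 parent=2 cost=12
9. q=(8,42) nearest=6 d=28 new=(8,18) → add node 7 parent=6 cost=16
10. q=(14,8) nearest=3 d=2 new=(14,8) → add node 8 parent=3 cost=14
11. q=(24,5) nearest=5 d=6 new=(22,5) → add node 9 parent=5 cost=20
12. q=(26,28) nearest=2 d=18 new=(14,14) → blocked by [12,14]×[10,14], reject
13. q=(6,22) nearest=7 d=4 new=(6,22) → add node 10 parent=7 cost=20
14. q=(1,21) nearest=10 d=5 new=(2,21) → add node 11 parent=10 cost=24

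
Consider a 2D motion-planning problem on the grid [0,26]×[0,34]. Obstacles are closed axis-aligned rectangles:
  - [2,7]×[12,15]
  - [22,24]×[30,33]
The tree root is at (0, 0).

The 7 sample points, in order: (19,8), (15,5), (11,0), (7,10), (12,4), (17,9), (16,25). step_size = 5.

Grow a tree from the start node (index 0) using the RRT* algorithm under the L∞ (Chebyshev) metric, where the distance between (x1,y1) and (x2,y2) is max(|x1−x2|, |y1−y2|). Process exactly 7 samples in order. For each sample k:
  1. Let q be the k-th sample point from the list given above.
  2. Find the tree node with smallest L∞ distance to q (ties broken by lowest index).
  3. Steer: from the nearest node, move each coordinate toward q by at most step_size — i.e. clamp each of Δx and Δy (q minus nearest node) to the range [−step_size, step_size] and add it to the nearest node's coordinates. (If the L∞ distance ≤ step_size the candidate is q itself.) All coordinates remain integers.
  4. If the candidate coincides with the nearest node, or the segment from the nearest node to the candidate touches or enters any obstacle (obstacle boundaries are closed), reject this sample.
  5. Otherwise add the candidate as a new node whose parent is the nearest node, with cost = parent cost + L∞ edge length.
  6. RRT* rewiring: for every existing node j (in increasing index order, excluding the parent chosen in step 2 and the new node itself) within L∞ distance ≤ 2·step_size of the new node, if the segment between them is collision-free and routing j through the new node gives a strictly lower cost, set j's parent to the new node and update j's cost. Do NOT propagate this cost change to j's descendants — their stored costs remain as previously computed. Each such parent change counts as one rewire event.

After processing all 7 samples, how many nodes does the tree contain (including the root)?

Node count: 8

1. q=(19,8) nearest=0 d=19 new=(5,5) → add node 1 parent=0 cost=5
2. q=(15,5) nearest=1 d=10 new=(10,5) → add node 2 parent=1 cost=10
3. q=(11,0) nearest=2 d=5 new=(11,0) → add node 3 parent=2 cost=15
4. q=(7,10) nearest=1 d=5 new=(7,10) → add node 4 parent=1 cost=10
5. q=(12,4) nearest=2 d=2 new=(12,4) → add node 5 parent=2 cost=12
6. q=(17,9) nearest=5 d=5 new=(17,9) → add node 6 parent=5 cost=17
7. q=(16,25) nearest=4 d=15 new=(12,15) → add node 7 parent=4 cost=15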